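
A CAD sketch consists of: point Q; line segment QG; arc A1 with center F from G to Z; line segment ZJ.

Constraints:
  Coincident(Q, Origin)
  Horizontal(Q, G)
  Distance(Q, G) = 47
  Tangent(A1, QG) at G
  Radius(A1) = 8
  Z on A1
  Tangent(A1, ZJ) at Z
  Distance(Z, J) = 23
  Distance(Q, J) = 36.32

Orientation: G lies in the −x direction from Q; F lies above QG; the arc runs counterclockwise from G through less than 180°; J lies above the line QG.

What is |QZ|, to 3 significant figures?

40.4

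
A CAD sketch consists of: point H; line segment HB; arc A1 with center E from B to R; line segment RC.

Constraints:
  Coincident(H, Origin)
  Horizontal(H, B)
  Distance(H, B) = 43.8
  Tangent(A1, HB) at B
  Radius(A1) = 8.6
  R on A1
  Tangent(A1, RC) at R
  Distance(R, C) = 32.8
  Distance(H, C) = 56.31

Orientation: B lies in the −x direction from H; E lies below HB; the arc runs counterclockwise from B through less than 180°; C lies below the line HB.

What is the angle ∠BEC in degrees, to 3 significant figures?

169°

Checks: H = (0.00, 0.00) ✓; |EB| = 8.600 ✓; |ER| = 8.600 ✓; ∠(ER, RC) = 90.00° ✓; |RC| = 32.80 ✓; |HC| = 56.31 ✓.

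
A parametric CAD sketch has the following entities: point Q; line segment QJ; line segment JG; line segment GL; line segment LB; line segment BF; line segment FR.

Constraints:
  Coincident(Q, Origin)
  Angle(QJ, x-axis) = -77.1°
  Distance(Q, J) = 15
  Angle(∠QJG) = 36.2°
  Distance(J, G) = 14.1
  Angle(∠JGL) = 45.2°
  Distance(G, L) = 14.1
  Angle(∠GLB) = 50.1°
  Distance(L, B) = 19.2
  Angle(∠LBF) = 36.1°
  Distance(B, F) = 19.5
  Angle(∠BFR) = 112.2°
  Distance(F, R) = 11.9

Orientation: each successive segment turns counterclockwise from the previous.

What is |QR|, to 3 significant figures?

7.61

Q is at the origin; QJ runs at -77.1° with length 15.0, so J = (3.35, -14.6). ∠QJG = 36.2° gives JG at 66.7° from the x-axis; with |JG| = 14.1, G = (8.93, -1.67). ∠JGL = 45.2° gives GL at -158° from the x-axis; with |GL| = 14.1, L = (-4.19, -6.84). ∠GLB = 50.1° gives LB at -28.6° from the x-axis; with |LB| = 19.2, B = (12.7, -16.0). ∠LBF = 36.1° gives BF at 115° from the x-axis; with |BF| = 19.5, F = (4.33, 1.60). ∠BFR = 112.2° gives FR at -177° from the x-axis; with |FR| = 11.9, R = (-7.55, 0.956). Then |QR| = |R − Q| = 7.61.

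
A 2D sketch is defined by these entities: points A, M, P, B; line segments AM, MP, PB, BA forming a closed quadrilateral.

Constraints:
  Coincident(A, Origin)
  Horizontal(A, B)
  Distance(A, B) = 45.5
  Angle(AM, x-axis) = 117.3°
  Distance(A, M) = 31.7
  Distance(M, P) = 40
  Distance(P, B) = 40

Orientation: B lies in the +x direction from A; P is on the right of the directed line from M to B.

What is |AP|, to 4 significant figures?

8.590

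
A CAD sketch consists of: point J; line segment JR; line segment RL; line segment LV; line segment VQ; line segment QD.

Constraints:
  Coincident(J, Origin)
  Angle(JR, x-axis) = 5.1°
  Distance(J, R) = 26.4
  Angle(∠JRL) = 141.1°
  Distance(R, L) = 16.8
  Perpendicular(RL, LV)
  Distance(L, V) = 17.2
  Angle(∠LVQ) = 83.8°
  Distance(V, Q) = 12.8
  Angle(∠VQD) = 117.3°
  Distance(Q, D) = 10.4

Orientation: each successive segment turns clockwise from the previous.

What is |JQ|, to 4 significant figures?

24.63

J is at the origin; JR runs at 5.1° with length 26.4, so R = (26.30, 2.347). ∠JRL = 141.1° gives RL at -33.80° from the x-axis; with |RL| = 16.8, L = (40.26, -6.999). The perpendicularity gives LV at right angles to RL, so LV runs at -123.8°; with |LV| = 17.2, V = (30.69, -21.29). ∠LVQ = 83.8° gives VQ at 140.0° from the x-axis; with |VQ| = 12.8, Q = (20.88, -13.06). Then |JQ| = |Q − J| = 24.63.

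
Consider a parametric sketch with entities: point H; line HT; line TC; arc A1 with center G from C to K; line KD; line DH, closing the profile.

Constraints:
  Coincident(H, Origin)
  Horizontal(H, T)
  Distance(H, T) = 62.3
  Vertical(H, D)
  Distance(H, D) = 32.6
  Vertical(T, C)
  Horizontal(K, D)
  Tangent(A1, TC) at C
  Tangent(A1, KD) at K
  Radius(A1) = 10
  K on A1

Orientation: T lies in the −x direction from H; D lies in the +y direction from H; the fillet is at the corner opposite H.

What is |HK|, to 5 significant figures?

61.628

H is at the origin; H and T share the same y with |HT| = 62.3 and T on the −x side, so T = (-62.300, 0.0000). HD is vertical with |HD| = 32.6 and D on the +y side, so D = (0.0000, 32.600). The virtual corner opposite H is at (-62.300, 32.600). A1 meets TC tangentially, so GC is at right angles to TC and A1 meets KD tangentially, so GK is at right angles to KD, with radius 10.0, so the center G sits 10.0 in from both sides at G = (-52.300, 22.600). That places the tangent points at C = (-62.300, 22.600) on TC and K = (-52.300, 32.600) on KD. Then |HK| = |K − H| = 61.628.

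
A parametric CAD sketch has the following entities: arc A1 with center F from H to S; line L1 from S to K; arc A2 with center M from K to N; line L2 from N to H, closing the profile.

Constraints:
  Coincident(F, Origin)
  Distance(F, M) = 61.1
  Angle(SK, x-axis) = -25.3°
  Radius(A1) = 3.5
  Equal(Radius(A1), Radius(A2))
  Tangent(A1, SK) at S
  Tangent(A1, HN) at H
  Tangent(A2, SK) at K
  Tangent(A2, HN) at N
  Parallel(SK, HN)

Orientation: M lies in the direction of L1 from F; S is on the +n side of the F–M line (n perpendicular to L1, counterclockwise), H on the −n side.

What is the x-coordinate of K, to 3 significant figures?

56.7

Tangency of A1 to both parallel lines with radius 3.5 puts S and H at F ± 3.5·n: S = (1.50, 3.16), H = (-1.50, -3.16). Equal radii place K and N the same way about M: K = M + 3.5·n = (56.7, -22.9), N = M − 3.5·n = (53.7, -29.3). So K.x = 56.7.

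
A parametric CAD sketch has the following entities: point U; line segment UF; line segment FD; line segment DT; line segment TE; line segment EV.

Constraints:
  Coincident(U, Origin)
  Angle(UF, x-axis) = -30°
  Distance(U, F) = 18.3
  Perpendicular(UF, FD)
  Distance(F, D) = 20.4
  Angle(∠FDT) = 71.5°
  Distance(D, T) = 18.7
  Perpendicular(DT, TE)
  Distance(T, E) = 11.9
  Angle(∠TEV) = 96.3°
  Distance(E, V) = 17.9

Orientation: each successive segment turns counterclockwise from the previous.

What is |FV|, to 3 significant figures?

7.81

U is at the origin; UF runs at -30.0° with length 18.3, so F = (15.8, -9.15). UF ⟂ FD, so FD runs at 60.0°; with |FD| = 20.4, D = (26.0, 8.52). ∠FDT = 71.5° gives DT at 168° from the x-axis; with |DT| = 18.7, T = (7.72, 12.2). DT ⟂ TE, so TE runs at -102°; with |TE| = 11.9, E = (5.35, 0.584). ∠TEV = 96.3° gives EV at -17.8° from the x-axis; with |EV| = 17.9, V = (22.4, -4.89). Then |FV| = |V − F| = 7.81.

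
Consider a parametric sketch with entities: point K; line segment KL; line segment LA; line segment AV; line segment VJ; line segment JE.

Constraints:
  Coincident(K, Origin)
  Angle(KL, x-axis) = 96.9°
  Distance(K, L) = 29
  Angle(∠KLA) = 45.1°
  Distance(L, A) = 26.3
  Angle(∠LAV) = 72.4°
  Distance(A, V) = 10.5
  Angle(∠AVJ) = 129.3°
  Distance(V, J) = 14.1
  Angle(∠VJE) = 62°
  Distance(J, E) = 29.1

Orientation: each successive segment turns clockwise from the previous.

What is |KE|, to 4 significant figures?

35.00

K is at the origin; KL runs at 96.9° with length 29.0, so L = (-3.484, 28.79). ∠KLA = 45.1° gives LA at -38.00° from the x-axis; with |LA| = 26.3, A = (17.24, 12.60). ∠LAV = 72.4° gives AV at -145.6° from the x-axis; with |AV| = 10.5, V = (8.577, 6.666). ∠AVJ = 129.3° gives VJ at 163.7° from the x-axis; with |VJ| = 14.1, J = (-4.956, 10.62). ∠VJE = 62.0° gives JE at 45.70° from the x-axis; with |JE| = 29.1, E = (15.37, 31.45). Then |KE| = |E − K| = 35.00.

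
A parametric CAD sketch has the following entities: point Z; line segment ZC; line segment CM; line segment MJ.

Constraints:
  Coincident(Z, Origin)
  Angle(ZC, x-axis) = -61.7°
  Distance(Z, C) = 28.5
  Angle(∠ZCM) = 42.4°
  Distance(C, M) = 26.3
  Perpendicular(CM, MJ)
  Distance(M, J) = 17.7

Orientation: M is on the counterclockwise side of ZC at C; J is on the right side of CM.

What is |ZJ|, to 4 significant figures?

37.29

Z is at the origin; ZC runs at -61.7° with length 28.5, so C = 28.5·(cos -61.7°, sin -61.7°) = (13.51, -25.09). ∠ZCM = 42.4°, so CM runs at -61.7° + (180° − 42.4°) = 75.90° from the x-axis; with |CM| = 26.3, M = C + 26.3·(cos 75.90°, sin 75.90°) = (19.92, 0.4140). CM ⟂ MJ; with |MJ| = 17.7 on the right of CM, J = M + 17.7·(0.9699, -0.2436) = (37.09, -3.898). Then |ZJ| = |J − Z| = 37.29.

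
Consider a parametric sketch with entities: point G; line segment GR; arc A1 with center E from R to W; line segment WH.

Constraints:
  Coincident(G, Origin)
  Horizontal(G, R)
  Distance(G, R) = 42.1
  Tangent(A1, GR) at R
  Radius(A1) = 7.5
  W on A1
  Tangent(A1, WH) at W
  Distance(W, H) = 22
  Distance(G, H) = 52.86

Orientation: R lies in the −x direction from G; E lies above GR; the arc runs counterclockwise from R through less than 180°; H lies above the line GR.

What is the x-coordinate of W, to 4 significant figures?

-35.10

Checks: G.y = 0.00, R.y = 0.00 ✓; |EW| = 7.500 ✓; ∠(EW, WH) = 90.00° ✓; |WH| = 22.00 ✓; |GH| = 52.86 ✓.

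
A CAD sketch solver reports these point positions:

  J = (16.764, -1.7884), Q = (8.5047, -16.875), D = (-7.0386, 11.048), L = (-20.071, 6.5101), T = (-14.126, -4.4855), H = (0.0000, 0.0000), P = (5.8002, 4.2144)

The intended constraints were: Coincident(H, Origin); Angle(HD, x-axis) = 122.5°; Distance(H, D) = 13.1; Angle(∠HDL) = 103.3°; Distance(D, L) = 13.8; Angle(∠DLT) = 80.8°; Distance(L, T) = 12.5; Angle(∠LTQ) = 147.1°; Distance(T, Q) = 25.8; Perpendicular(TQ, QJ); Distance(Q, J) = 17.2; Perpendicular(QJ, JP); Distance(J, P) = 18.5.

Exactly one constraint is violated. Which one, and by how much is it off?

Distance(J, P) = 18.5 — off by 6.00.

H = (0.00, 0.00) ✓; HD at 122.5° ✓; |HD| = 13.10 ✓; ∠HDL = 103.3° ✓; |DL| = 13.80 ✓; ∠DLT = 80.80° ✓; |LT| = 12.50 ✓; ∠LTQ = 147.1° ✓; |TQ| = 25.80 ✓; ∠(TQ, QJ) = 90.00° ✓; |QJ| = 17.20 ✓; ∠(QJ, JP) = 90.00° ✓; |JP| = 12.50 ✗.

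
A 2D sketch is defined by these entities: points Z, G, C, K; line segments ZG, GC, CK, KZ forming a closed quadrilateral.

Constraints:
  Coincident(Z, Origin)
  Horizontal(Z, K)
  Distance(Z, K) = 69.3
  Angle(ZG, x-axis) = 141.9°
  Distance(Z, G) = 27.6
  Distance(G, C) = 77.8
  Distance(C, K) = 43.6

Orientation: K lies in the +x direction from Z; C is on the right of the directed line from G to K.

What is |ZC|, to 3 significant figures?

50.2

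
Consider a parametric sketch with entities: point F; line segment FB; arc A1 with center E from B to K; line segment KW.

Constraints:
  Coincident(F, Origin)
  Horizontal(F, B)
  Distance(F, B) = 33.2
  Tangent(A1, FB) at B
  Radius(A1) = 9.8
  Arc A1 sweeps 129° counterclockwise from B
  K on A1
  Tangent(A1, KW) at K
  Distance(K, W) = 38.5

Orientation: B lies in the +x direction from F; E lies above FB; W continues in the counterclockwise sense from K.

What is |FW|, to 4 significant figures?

48.79

F is at the origin; F and B share the same y with |FB| = 33.2 and B on the +x side, so B = (33.20, 0.000). The tangent condition forces EB to be normal to FB, so E = B + (0, 9.8) = (33.20, 9.800). On A1, B sits at bearing -90° from E; a 129° counterclockwise sweep puts K at bearing 39°, so K = E + 9.8·(cos 39°, sin 39°) = (40.82, 15.97). A1 meets KW tangentially, so EK is at right angles to KW, so KW runs along (−sin 39°, cos 39°); with |KW| = 38.5, W = (16.59, 45.89). Then |FW| = |W − F| = 48.79.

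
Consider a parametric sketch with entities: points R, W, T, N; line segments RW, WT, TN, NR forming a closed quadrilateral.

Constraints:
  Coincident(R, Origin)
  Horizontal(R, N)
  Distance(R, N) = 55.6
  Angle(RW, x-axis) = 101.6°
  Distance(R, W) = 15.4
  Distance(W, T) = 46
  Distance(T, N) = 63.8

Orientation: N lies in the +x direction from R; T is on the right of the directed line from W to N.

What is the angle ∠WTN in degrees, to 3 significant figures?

64.6°

R is at the origin; R and N share the same y with |RN| = 55.6 and N in +x, so N = (55.6, 0). RW runs at 101.6° with |RW| = 15.4, so W = (-3.10, 15.1). T is determined by |WT| = 46.0 and |TN| = 63.8 together: it lies at the intersection of circle(W, 46.0) and circle(N, 63.8). With |WN| = 60.6, the foot of the radical line on WN is 14.2 from W and the perpendicular offset is √(46.0² − 14.2²) = 43.8. Taking the right-of-WN solution: T = (-0.258, -30.8).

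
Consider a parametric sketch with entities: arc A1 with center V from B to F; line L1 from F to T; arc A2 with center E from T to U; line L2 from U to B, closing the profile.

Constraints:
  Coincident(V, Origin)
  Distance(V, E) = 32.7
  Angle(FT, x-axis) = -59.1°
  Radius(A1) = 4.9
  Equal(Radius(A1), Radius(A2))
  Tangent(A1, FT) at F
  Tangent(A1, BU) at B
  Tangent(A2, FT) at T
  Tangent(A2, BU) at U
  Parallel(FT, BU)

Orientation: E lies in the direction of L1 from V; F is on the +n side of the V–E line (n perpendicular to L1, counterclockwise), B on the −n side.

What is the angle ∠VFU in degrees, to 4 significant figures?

73.32°

The slot axis is L1's direction at -59.1°, so u = (cos -59.1°, sin -59.1°) = (0.5135, -0.8581) and n = (−sin -59.1°, cos -59.1°) = (0.8581, 0.5135). V is at the origin and E lies 32.7 along u from V, so E = 32.7·u = (16.79, -28.06). Tangency of A1 to both parallel lines with radius 4.9 puts F and B at V ± 4.9·n: F = (4.205, 2.516), B = (-4.205, -2.516). Equal radii place T and U the same way about E: T = E + 4.9·n = (21.00, -25.54), U = E − 4.9·n = (12.59, -30.58). Then cos ∠VFU = FV·FU / (|FV||FU|), giving 73.32°.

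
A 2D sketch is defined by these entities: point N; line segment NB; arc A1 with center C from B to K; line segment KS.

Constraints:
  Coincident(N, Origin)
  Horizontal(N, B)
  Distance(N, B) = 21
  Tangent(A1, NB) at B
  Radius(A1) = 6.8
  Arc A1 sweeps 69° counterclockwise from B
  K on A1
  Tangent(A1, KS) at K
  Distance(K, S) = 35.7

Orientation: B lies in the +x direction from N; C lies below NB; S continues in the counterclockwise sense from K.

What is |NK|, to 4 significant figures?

15.29

The tangent condition forces CB to be normal to NB, so C = B + (0, -6.8) = (21.00, -6.800). On A1, B sits at bearing 90° from C; a 69° counterclockwise sweep puts K at bearing 159°, so K = C + 6.8·(cos 159°, sin 159°) = (14.65, -4.363). Then |NK| = |K − N| = 15.29.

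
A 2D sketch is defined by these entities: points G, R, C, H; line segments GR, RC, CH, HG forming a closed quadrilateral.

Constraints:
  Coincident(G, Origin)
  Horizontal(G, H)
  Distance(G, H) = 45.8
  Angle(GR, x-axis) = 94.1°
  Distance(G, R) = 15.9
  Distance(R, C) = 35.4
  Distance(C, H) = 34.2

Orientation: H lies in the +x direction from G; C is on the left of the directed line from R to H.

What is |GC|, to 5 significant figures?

43.671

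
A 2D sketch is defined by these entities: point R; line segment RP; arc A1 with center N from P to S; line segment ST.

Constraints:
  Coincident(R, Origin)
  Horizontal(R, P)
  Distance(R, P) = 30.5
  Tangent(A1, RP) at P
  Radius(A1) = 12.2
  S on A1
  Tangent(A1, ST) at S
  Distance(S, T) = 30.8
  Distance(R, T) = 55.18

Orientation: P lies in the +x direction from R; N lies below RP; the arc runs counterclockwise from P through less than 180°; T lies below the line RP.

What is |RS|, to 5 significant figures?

25.736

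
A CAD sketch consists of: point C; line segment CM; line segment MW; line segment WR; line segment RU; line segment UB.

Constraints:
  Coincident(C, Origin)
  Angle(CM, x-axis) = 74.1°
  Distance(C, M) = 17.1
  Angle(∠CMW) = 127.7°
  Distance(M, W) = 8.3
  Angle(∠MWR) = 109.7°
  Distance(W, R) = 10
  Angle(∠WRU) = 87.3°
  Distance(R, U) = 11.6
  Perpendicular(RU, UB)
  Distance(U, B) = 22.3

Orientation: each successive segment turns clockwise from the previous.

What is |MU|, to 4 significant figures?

12.82

C is at the origin; CM runs at 74.1° with length 17.1, so M = (4.685, 16.45). ∠CMW = 127.7° gives MW at 21.80° from the x-axis; with |MW| = 8.3, W = (12.39, 19.53). ∠MWR = 109.7° gives WR at -48.50° from the x-axis; with |WR| = 10.0, R = (19.02, 12.04). ∠WRU = 87.3° gives RU at -141.2° from the x-axis; with |RU| = 11.6, U = (9.977, 4.770). Then |MU| = |U − M| = 12.82.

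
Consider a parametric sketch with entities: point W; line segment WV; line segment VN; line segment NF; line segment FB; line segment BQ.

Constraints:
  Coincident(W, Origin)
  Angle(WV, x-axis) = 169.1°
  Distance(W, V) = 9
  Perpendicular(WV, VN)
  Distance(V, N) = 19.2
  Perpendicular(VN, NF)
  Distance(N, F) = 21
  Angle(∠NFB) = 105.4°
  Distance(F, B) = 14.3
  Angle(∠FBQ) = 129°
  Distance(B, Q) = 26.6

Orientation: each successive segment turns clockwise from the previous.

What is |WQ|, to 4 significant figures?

16.22

W is at the origin; WV runs at 169.1° with length 9.0, so V = (-8.838, 1.702). WV is perpendicular to VN, so VN runs at 79.10°; with |VN| = 19.2, N = (-5.207, 20.56). The perpendicularity gives NF at right angles to VN, so NF runs at -10.90°; with |NF| = 21.0, F = (15.41, 16.58). ∠NFB = 105.4° gives FB at -85.50° from the x-axis; with |FB| = 14.3, B = (16.54, 2.329). ∠FBQ = 129.0° gives BQ at -136.5° from the x-axis; with |BQ| = 26.6, Q = (-2.759, -15.98). Then |WQ| = |Q − W| = 16.22.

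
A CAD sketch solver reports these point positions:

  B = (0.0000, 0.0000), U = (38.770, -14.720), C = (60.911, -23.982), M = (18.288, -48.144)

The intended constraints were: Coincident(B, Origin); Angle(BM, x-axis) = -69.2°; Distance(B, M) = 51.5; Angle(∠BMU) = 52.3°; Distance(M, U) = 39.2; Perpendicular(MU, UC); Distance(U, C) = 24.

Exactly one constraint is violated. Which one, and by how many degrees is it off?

Perpendicular(MU, UC) — off by 8.80°.

B = (0.00, 0.00) ✓; BM at -69.20° ✓; |BM| = 51.50 ✓; ∠BMU = 52.30° ✓; |MU| = 39.20 ✓; ∠(MU, UC) = 81.20° ✗; |UC| = 24.00 ✓.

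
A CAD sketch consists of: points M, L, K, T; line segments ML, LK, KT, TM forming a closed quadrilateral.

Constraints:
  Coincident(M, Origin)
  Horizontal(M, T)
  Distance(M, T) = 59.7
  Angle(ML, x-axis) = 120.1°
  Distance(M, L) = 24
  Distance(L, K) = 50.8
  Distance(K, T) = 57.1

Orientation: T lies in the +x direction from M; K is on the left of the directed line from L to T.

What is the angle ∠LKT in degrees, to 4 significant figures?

87.39°

Checks: |LK| = 50.80 ✓; |KT| = 57.10 ✓.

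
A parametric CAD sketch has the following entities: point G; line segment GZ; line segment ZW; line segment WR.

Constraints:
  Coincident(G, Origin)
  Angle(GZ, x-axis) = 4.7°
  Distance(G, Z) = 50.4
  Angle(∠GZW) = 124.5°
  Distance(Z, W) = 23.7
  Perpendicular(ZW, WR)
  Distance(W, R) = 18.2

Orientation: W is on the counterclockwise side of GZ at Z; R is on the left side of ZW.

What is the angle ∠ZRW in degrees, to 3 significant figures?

52.5°

G is at the origin; GZ runs at 4.7° with length 50.4, so Z = 50.4·(cos 4.7°, sin 4.7°) = (50.2, 4.13). ∠GZW = 124.5°, so ZW runs at 4.7° + (180° − 124.5°) = 60.2° from the x-axis; with |ZW| = 23.7, W = Z + 23.7·(cos 60.2°, sin 60.2°) = (62.0, 24.7). The perpendicularity gives WR at right angles to ZW; with |WR| = 18.2 on the left of ZW, R = W + 18.2·(-0.868, 0.497) = (46.2, 33.7). Then cos ∠ZRW = RZ·RW / (|RZ||RW|), giving 52.5°.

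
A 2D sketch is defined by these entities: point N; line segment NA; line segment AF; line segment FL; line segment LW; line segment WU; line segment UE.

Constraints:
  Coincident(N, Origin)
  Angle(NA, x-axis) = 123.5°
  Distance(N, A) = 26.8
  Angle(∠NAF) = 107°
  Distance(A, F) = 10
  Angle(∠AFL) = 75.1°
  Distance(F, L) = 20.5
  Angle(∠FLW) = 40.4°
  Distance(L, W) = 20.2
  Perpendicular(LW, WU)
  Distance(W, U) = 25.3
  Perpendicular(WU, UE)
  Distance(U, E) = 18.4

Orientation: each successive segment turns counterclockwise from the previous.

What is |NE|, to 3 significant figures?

39.2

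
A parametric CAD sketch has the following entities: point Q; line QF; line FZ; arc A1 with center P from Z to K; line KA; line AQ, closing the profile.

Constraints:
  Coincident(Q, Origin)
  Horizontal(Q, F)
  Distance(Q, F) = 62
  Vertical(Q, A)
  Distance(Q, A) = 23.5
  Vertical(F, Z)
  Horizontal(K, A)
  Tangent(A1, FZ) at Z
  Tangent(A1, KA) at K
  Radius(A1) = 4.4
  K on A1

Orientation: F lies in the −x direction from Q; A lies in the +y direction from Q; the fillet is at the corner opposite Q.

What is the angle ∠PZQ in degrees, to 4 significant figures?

17.12°

The virtual corner opposite Q is at (-62.00, 23.50). Tangency of A1 to FZ means the radius PZ is perpendicular to FZ and the tangent condition forces PK to be normal to KA, with radius 4.4, so the center P sits 4.4 in from both sides at P = (-57.60, 19.10). That places the tangent points at Z = (-62.00, 19.10) on FZ and K = (-57.60, 23.50) on KA. Then cos ∠PZQ = ZP·ZQ / (|ZP||ZQ|), giving 17.12°.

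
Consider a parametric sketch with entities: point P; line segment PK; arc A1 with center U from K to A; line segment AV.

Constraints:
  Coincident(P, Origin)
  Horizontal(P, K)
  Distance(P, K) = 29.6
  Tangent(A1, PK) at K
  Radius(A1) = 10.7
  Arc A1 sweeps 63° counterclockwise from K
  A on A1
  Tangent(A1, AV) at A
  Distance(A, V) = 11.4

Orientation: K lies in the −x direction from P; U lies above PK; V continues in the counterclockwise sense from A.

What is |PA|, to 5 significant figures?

20.899

P is at the origin; P and K share the same y with |PK| = 29.6 and K on the −x side, so K = (-29.600, 0.0000). Tangency of A1 to PK means the radius UK is perpendicular to PK, so U = K + (0, 10.7) = (-29.600, 10.700). On A1, K sits at bearing -90° from U; a 63° counterclockwise sweep puts A at bearing -27°, so A = U + 10.7·(cos -27°, sin -27°) = (-20.066, 5.8423). Then |PA| = |A − P| = 20.899.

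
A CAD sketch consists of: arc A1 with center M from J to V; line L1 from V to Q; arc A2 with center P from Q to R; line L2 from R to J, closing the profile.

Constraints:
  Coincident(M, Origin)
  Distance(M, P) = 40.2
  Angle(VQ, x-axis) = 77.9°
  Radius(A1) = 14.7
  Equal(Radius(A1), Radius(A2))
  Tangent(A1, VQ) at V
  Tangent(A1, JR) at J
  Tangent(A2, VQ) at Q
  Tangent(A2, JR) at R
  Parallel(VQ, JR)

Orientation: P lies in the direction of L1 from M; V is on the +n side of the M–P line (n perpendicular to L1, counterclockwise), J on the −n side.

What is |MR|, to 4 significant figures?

42.80

The slot axis is L1's direction at 77.9°, so u = (cos 77.9°, sin 77.9°) = (0.2096, 0.9778) and n = (−sin 77.9°, cos 77.9°) = (-0.9778, 0.2096). M is at the origin and P lies 40.2 along u from M, so P = 40.2·u = (8.427, 39.31). Tangency of A1 to both parallel lines with radius 14.7 puts V and J at M ± 14.7·n: V = (-14.37, 3.081), J = (14.37, -3.081). Equal radii place Q and R the same way about P: Q = P + 14.7·n = (-5.947, 42.39), R = P − 14.7·n = (22.80, 36.23). Then |MR| = |R − M| = 42.80.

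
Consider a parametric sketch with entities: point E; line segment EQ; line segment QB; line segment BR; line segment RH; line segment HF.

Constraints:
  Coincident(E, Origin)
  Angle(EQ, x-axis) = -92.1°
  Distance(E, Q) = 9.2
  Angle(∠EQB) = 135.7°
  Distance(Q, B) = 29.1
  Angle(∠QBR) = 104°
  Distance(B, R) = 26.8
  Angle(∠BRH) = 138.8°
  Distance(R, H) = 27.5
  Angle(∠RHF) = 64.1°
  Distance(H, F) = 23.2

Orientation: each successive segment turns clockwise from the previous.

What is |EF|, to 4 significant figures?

29.92

E is at the origin; EQ runs at -92.1° with length 9.2, so Q = (-0.3371, -9.194). ∠EQB = 135.7° gives QB at -136.4° from the x-axis; with |QB| = 29.1, B = (-21.41, -29.26). ∠QBR = 104.0° gives BR at 147.6° from the x-axis; with |BR| = 26.8, R = (-44.04, -14.90). ∠BRH = 138.8° gives RH at 106.4° from the x-axis; with |RH| = 27.5, H = (-51.80, 11.48). ∠RHF = 64.1° gives HF at -9.500° from the x-axis; with |HF| = 23.2, F = (-28.92, 7.650). Then |EF| = |F − E| = 29.92.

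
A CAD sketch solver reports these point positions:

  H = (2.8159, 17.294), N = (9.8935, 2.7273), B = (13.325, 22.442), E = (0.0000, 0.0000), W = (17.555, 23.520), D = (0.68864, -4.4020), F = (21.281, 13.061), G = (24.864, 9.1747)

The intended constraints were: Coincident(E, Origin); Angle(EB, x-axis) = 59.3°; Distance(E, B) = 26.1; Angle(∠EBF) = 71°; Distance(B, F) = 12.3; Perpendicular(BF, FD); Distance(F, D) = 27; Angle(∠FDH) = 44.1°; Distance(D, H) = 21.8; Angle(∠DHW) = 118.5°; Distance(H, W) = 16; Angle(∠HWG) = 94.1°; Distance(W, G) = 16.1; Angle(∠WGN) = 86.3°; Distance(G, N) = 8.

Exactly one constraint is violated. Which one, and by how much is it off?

Distance(G, N) = 8 — off by 8.30.

E = (0.00, 0.00) ✓; EB at 59.30° ✓; |EB| = 26.10 ✓; ∠EBF = 71.00° ✓; |BF| = 12.30 ✓; ∠(BF, FD) = 90.00° ✓; |FD| = 27.00 ✓; ∠FDH = 44.10° ✓; |DH| = 21.80 ✓; ∠DHW = 118.5° ✓; |HW| = 16.00 ✓; ∠HWG = 94.10° ✓; |WG| = 16.10 ✓; ∠WGN = 86.30° ✓; |GN| = 16.30 ✗.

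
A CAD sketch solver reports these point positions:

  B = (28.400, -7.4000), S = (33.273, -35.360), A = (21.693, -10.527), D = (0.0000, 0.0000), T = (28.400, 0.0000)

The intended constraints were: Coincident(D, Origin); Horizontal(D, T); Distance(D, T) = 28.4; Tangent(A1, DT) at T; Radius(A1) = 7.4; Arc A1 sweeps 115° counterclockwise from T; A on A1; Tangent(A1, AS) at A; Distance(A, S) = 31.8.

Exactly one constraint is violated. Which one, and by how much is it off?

Distance(A, S) = 31.8 — off by 4.40.

D = (0.00, 0.00) ✓; D.y = 0.00, T.y = 0.00 ✓; |DT| = 28.40 ✓; ∠(BT, TD) = 90.00° ✓; |BT| = 7.400 ✓; bearing(B→A) − bearing(B→T) = 115.0° ✓; |BA| = 7.400 ✓; ∠(BA, AS) = 90.00° ✓; |AS| = 27.40 ✗.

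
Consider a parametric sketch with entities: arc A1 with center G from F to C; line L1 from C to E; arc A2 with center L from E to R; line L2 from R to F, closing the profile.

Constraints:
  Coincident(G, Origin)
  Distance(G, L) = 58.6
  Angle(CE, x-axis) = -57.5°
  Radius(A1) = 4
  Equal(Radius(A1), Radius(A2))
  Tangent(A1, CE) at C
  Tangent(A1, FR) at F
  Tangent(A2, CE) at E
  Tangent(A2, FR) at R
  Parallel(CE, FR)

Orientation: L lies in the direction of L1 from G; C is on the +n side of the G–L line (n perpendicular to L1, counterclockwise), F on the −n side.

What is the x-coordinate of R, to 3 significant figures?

28.1

The slot axis is L1's direction at -57.5°, so u = (cos -57.5°, sin -57.5°) = (0.537, -0.843) and n = (−sin -57.5°, cos -57.5°) = (0.843, 0.537). G is at the origin and L lies 58.6 along u from G, so L = 58.6·u = (31.5, -49.4). Tangency of A1 to both parallel lines with radius 4.0 puts C and F at G ± 4.0·n: C = (3.37, 2.15), F = (-3.37, -2.15). Equal radii place E and R the same way about L: E = L + 4.0·n = (34.9, -47.3), R = L − 4.0·n = (28.1, -51.6). So R.x = 28.1.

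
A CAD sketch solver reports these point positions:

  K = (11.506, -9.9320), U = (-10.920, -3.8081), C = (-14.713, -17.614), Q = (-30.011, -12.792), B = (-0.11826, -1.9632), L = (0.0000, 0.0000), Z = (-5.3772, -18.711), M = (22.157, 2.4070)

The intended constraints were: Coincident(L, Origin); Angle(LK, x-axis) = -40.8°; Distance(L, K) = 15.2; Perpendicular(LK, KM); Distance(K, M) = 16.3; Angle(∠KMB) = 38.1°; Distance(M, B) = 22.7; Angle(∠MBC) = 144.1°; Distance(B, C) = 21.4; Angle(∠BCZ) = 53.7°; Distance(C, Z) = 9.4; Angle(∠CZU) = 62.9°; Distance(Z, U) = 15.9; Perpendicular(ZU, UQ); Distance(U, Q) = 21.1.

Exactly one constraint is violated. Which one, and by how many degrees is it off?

Perpendicular(ZU, UQ) — off by 4.80°.

L = (0.00, 0.00) ✓; LK at -40.80° ✓; |LK| = 15.20 ✓; ∠(LK, KM) = 90.00° ✓; |KM| = 16.30 ✓; ∠KMB = 38.10° ✓; |MB| = 22.70 ✓; ∠MBC = 144.1° ✓; |BC| = 21.40 ✓; ∠BCZ = 53.70° ✓; |CZ| = 9.400 ✓; ∠CZU = 62.90° ✓; |ZU| = 15.90 ✓; ∠(ZU, UQ) = 94.80° ✗; |UQ| = 21.10 ✓.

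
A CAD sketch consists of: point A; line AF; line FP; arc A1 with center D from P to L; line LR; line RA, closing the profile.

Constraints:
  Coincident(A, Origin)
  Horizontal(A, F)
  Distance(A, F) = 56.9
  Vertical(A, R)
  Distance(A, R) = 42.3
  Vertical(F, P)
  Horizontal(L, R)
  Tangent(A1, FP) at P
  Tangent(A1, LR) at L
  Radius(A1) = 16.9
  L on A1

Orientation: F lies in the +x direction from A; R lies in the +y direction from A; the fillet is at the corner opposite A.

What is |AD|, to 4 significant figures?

47.38

A is at the origin; A and F share the same y with |AF| = 56.9 and F on the +x side, so F = (56.90, 0.000). A and R share the same x with |AR| = 42.3 and R on the +y side, so R = (0.000, 42.30). The virtual corner opposite A is at (56.90, 42.30). Since A1 is tangent to FP there, DP ⟂ FP and since A1 is tangent to LR there, DL ⟂ LR, with radius 16.9, so the center D sits 16.9 in from both sides at D = (40.00, 25.40). Then |AD| = |D − A| = 47.38.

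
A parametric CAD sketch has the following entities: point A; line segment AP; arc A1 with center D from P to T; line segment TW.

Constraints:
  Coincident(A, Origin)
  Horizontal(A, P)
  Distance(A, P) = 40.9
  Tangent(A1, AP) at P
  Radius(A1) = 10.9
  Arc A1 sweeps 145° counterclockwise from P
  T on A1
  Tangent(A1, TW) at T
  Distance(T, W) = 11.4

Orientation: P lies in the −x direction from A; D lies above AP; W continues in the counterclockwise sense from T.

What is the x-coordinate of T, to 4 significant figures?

-34.65

A is at the origin; A and P share the same y with |AP| = 40.9 and P on the −x side, so P = (-40.90, 0.000). The tangent condition forces DP to be normal to AP, so D = P + (0, 10.9) = (-40.90, 10.90). On A1, P sits at bearing -90° from D; a 145° counterclockwise sweep puts T at bearing 55°, so T = D + 10.9·(cos 55°, sin 55°) = (-34.65, 19.83). So T.x = -34.65.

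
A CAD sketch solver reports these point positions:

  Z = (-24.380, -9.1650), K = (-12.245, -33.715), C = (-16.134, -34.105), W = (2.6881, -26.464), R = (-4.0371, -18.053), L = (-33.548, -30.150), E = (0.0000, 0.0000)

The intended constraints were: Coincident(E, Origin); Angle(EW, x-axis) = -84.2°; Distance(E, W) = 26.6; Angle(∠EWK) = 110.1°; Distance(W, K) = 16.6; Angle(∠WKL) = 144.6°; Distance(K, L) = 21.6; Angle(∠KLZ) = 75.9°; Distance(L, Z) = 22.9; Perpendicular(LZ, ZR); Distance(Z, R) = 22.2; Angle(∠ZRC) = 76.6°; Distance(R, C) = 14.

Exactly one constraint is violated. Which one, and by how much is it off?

Distance(R, C) = 14 — off by 6.10.

E = (0.00, 0.00) ✓; EW at -84.20° ✓; |EW| = 26.60 ✓; ∠EWK = 110.1° ✓; |WK| = 16.60 ✓; ∠WKL = 144.6° ✓; |KL| = 21.60 ✓; ∠KLZ = 75.90° ✓; |LZ| = 22.90 ✓; ∠(LZ, ZR) = 90.00° ✓; |ZR| = 22.20 ✓; ∠ZRC = 76.60° ✓; |RC| = 20.10 ✗.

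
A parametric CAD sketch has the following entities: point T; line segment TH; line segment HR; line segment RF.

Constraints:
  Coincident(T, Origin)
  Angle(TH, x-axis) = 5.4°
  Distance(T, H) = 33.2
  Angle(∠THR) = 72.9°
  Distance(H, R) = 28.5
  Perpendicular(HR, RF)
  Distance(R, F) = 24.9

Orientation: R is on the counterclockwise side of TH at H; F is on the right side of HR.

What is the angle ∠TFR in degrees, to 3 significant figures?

18.3°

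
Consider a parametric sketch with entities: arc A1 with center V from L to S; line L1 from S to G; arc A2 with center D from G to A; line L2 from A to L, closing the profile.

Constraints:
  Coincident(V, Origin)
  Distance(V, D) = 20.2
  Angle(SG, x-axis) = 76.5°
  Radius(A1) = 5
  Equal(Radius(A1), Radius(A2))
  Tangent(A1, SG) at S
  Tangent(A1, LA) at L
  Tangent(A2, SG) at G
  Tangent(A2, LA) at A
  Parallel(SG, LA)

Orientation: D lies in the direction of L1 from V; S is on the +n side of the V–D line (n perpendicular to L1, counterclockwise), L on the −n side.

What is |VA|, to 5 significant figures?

20.810

The slot axis is L1's direction at 76.5°, so u = (cos 76.5°, sin 76.5°) = (0.23345, 0.97237) and n = (−sin 76.5°, cos 76.5°) = (-0.97237, 0.23345). V is at the origin and D lies 20.2 along u from V, so D = 20.2·u = (4.7156, 19.642). Tangency of A1 to both parallel lines with radius 5.0 puts S and L at V ± 5.0·n: S = (-4.8618, 1.1672), L = (4.8618, -1.1672). Equal radii place G and A the same way about D: G = D + 5.0·n = (-0.14625, 20.809), A = D − 5.0·n = (9.5774, 18.475). Then |VA| = |A − V| = 20.810.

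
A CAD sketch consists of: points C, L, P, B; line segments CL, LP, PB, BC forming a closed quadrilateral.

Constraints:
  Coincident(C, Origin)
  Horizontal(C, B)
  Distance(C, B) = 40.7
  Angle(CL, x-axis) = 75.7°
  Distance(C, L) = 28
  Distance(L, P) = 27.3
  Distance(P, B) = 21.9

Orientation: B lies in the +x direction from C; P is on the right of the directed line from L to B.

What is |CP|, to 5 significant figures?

19.141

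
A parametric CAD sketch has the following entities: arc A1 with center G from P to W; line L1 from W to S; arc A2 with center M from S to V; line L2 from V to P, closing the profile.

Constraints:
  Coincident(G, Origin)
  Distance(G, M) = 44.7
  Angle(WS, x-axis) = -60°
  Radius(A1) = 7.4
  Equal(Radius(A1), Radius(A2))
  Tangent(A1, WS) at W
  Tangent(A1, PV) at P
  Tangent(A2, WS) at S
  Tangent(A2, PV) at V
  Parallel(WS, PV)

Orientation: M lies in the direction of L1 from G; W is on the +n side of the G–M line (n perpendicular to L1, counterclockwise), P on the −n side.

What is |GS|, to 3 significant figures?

45.3

The slot axis is L1's direction at -60.0°, so u = (cos -60.0°, sin -60.0°) = (0.500, -0.866) and n = (−sin -60.0°, cos -60.0°) = (0.866, 0.500). G is at the origin and M lies 44.7 along u from G, so M = 44.7·u = (22.4, -38.7). Tangency of A1 to both parallel lines with radius 7.4 puts W and P at G ± 7.4·n: W = (6.41, 3.70), P = (-6.41, -3.70). Equal radii place S and V the same way about M: S = M + 7.4·n = (28.8, -35.0), V = M − 7.4·n = (15.9, -42.4). Then |GS| = |S − G| = 45.3.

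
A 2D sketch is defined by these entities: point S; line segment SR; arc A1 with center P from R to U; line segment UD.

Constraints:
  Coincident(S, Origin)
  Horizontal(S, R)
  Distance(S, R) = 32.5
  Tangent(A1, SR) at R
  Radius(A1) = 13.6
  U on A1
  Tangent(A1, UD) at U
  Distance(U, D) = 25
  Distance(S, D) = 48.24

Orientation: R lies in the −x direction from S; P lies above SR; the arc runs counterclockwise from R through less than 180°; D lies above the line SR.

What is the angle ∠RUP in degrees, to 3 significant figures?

38.1°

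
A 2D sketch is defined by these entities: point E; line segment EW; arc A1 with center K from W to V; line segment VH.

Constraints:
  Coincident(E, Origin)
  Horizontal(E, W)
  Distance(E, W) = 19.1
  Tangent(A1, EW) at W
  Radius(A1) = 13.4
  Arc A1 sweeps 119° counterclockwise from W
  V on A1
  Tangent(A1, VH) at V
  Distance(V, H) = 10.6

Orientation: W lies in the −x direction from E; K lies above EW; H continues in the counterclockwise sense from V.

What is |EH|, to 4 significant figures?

31.74

On A1, W sits at bearing -90° from K; a 119° counterclockwise sweep puts V at bearing 29°, so V = K + 13.4·(cos 29°, sin 29°) = (-7.380, 19.90). A1 meets VH tangentially, so KV is at right angles to VH, so VH runs along (−sin 29°, cos 29°); with |VH| = 10.6, H = (-12.52, 29.17). Then |EH| = |H − E| = 31.74.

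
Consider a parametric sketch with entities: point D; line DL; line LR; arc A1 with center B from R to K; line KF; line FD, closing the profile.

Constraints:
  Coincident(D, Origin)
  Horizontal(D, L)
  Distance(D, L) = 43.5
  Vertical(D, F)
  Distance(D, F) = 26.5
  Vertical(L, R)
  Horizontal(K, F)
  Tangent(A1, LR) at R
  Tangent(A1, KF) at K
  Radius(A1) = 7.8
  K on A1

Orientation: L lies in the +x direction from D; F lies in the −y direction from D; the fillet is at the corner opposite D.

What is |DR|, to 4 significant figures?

47.35

The virtual corner opposite D is at (43.50, -26.50). A1 meets LR tangentially, so BR is at right angles to LR and since A1 is tangent to KF there, BK ⟂ KF, with radius 7.8, so the center B sits 7.8 in from both sides at B = (35.70, -18.70). That places the tangent points at R = (43.50, -18.70) on LR and K = (35.70, -26.50) on KF. Then |DR| = |R − D| = 47.35.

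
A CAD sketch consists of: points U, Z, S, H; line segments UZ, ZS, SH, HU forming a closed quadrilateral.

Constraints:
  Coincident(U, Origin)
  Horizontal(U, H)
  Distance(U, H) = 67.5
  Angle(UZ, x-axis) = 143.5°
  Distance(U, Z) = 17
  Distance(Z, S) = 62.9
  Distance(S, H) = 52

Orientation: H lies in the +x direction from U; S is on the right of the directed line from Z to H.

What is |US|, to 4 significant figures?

46.26

U is at the origin; U and H share the same y with |UH| = 67.5 and H in +x, so H = (67.5, 0). UZ runs at 143.5° with |UZ| = 17.0, so Z = (-13.67, 10.11). S is determined by |ZS| = 62.9 and |SH| = 52.0 together: it lies at the intersection of circle(Z, 62.9) and circle(H, 52.0). With |ZH| = 81.79, the foot of the radical line on ZH is 48.55 from Z and the perpendicular offset is √(62.9² − 48.55²) = 39.99. Taking the right-of-ZH solution: S = (29.57, -35.57).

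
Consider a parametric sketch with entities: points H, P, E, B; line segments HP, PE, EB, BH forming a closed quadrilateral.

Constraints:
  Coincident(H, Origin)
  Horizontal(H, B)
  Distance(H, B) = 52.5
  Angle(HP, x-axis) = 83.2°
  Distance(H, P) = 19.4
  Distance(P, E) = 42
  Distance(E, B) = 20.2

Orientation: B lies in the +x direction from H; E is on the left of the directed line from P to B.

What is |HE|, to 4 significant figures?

47.98

H is at the origin; HB is horizontal with |HB| = 52.5 and B in +x, so B = (52.5, 0). HP runs at 83.2° with |HP| = 19.4, so P = (2.297, 19.26). E is determined by |PE| = 42.0 and |EB| = 20.2 together: it lies at the intersection of circle(P, 42.0) and circle(B, 20.2). With |PB| = 53.77, the foot of the radical line on PB is 39.49 from P and the perpendicular offset is √(42.0² − 39.49²) = 14.29. Taking the left-of-PB solution: E = (44.29, 18.46).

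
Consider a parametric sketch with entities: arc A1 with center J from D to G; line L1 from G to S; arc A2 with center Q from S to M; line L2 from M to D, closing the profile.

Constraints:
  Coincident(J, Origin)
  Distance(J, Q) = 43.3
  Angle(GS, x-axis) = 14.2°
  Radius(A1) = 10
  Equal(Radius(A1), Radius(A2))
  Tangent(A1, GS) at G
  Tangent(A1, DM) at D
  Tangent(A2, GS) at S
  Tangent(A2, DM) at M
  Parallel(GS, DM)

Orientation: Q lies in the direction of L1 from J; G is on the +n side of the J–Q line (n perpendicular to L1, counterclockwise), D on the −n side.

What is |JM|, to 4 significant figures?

44.44

Tangency of A1 to both parallel lines with radius 10.0 puts G and D at J ± 10.0·n: G = (-2.453, 9.694), D = (2.453, -9.694). Equal radii place S and M the same way about Q: S = Q + 10.0·n = (39.52, 20.32), M = Q − 10.0·n = (44.43, 0.9274). Then |JM| = |M − J| = 44.44.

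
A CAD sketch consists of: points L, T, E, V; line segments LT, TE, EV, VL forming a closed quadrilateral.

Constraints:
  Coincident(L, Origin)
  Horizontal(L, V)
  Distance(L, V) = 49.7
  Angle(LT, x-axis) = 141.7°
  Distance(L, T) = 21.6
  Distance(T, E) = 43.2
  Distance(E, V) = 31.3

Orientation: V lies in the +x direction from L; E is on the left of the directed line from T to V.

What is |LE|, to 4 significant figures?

32.65

L is at the origin; LV is horizontal with |LV| = 49.7 and V in +x, so V = (49.7, 0). LT runs at 141.7° with |LT| = 21.6, so T = (-16.95, 13.39). E is determined by |TE| = 43.2 and |EV| = 31.3 together: it lies at the intersection of circle(T, 43.2) and circle(V, 31.3). With |TV| = 67.98, the foot of the radical line on TV is 40.51 from T and the perpendicular offset is √(43.2² − 40.51²) = 15.00. Taking the left-of-TV solution: E = (25.72, 20.12).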